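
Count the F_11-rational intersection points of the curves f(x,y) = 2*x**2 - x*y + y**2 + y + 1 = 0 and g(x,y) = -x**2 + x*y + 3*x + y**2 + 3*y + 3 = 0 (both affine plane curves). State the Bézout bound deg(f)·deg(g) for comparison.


Common zeros: ∅; count = 0; Bézout bound = 4.

deg(f) = 2, deg(g) = 2, so Bézout bound = 4.
Scan x ∈ F_11. For each x, list the y ∈ F_11 with f(x, y) ≡ 0 and those with g(x, y) ≡ 0 (mod 11); the common zeros in that column are the intersection.
  x = 0: f ≡ 0 at y ∈ ∅; g ≡ 0 at y ∈ ∅; common: ∅.
  x = 1: f ≡ 0 at y ∈ ∅; g ≡ 0 at y ∈ ∅; common: ∅.
  x = 2: f ≡ 0 at y ∈ {2, 10}; g ≡ 0 at y ∈ {1, 5}; common: ∅.
  x = 3: f ≡ 0 at y ∈ {3, 10}; g ≡ 0 at y ∈ ∅; common: ∅.
  x = 4: f ≡ 0 at y ∈ {0, 3}; g ≡ 0 at y ∈ {6, 9}; common: ∅.
  x = 5: f ≡ 0 at y ∈ ∅; g ≡ 0 at y ∈ {6, 8}; common: ∅.
  x = 6: f ≡ 0 at y ∈ ∅; g ≡ 0 at y ∈ {5, 8}; common: ∅.
  x = 7: f ≡ 0 at y ∈ {0, 6}; g ≡ 0 at y ∈ ∅; common: ∅.
  x = 8: f ≡ 0 at y ∈ ∅; g ≡ 0 at y ∈ {2, 9}; common: ∅.
  x = 9: f ≡ 0 at y ∈ ∅; g ≡ 0 at y ∈ ∅; common: ∅.
  x = 10: f ≡ 0 at y ∈ {2, 7}; g ≡ 0 at y ∈ ∅; common: ∅.
Collecting: common zeros = ∅, so the count is 0.
Comparison with the Bézout bound: 0 ≤ 4 = deg(f)·deg(g), as expected for curves with no common component (the affine F_11-count falls short of the bound because intersections may lie at infinity, over extension fields, or carry multiplicity).


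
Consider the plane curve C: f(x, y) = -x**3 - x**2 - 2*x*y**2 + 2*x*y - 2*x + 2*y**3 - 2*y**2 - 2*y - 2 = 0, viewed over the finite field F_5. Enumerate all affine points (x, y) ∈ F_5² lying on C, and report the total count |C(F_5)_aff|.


Affine F_5-points: {(2, 1), (3, 3), (4, 0)}; count = 3.

For each of the 25 pairs (x, y) ∈ F_5², evaluate f(x, y) mod 5. Record the zeros.
  x = 0: [0↦3, 1↦1, 2↦2, 3↦3, 4↦1]  zeros at y ∈ ∅
  x = 1: [0↦4, 1↦2, 2↦4, 3↦2, 4↦3]  zeros at y ∈ ∅
  x = 2: [0↦2, 1↦0, 2↦3, 3↦3, 4↦2]  zeros at y ∈ {1}
  x = 3: [0↦1, 1↦4, 2↦3, 3↦0, 4↦2]  zeros at y ∈ {3}
  x = 4: [0↦0, 1↦3, 2↦3, 3↦2, 4↦2]  zeros at y ∈ {0}
Collecting zeros: affine points = {(2, 1), (3, 3), (4, 0)}.
Total count |C(F_5)_aff| = 3.


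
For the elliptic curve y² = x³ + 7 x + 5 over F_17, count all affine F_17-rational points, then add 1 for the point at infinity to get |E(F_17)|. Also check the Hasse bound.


Affine points = {(1, 8), (1, 9), (3, 6), (3, 11), (6, 5), (6, 12), (9, 7), (9, 10), (10, 2), (10, 15), (11, 6), (11, 11), (12, 7), (12, 10), (13, 7), (13, 10), (14, 5), (14, 12), (15, 0)}; affine count = 19; |E(F_17)| = 20.

Discriminant check: Δ ∝ 4a³ + 27b² = 4·7³ + 27·5² = 4·343 + 27·25 ≡ 7 (mod 17). Nonzero ⇒ E is nonsingular.
For each x ∈ F_17, compute rhs = x³ + 7·x + 5 mod 17, then count y ∈ F_17 with y² ≡ rhs.
  x = 0: rhs = 5, matching y values: none (0 points).
  x = 1: rhs = 13, matching y values: 8, 9 (2 points).
  x = 2: rhs = 10, matching y values: none (0 points).
  x = 3: rhs = 2, matching y values: 6, 11 (2 points).
  x = 4: rhs = 12, matching y values: none (0 points).
  x = 5: rhs = 12, matching y values: none (0 points).
  x = 6: rhs = 8, matching y values: 5, 12 (2 points).
  x = 7: rhs = 6, matching y values: none (0 points).
  x = 8: rhs = 12, matching y values: none (0 points).
  x = 9: rhs = 15, matching y values: 7, 10 (2 points).
  x = 10: rhs = 4, matching y values: 2, 15 (2 points).
  x = 11: rhs = 2, matching y values: 6, 11 (2 points).
  x = 12: rhs = 15, matching y values: 7, 10 (2 points).
  x = 13: rhs = 15, matching y values: 7, 10 (2 points).
  x = 14: rhs = 8, matching y values: 5, 12 (2 points).
  x = 15: rhs = 0, matching y values: 0 (1 points).
  x = 16: rhs = 14, matching y values: none (0 points).
Total affine count: 19.
Full point count |E(F_17)| = 19 + 1 = 20.
Hasse bound: |20 − (17+1)| = |2| = 2 ≤ 2√17 ≈ 8.2462 ✓.


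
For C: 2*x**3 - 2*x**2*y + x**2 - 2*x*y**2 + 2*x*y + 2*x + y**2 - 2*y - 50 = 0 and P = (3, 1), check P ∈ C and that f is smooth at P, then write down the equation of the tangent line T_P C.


Tangent line at P: 50*x - 24*y - 126 = 0.

Step 1: f(3, 1) = 0, so P lies on C.
Step 2: partial derivatives
  f_x(x, y) = 6*x**2 - 4*x*y + 2*x - 2*y**2 + 2*y + 2, f_y(x, y) = -2*x**2 - 4*x*y + 2*x + 2*y - 2.
  f_x(P) = 50, f_y(P) = -24 (gradient nonzero, so P is smooth).
Step 3: tangent line at P: 50·(x − 3) + -24·(y − 1) = 0.
Expanding: 50*x - 24*y - 126 = 0.


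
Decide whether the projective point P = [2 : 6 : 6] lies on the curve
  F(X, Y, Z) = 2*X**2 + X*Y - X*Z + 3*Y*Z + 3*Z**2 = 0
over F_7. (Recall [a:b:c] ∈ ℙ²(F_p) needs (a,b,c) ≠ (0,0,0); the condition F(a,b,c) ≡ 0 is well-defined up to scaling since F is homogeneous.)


F(2,6,6) ≡ 0 (mod 7); P is on the curve.

Evaluate F(2, 6, 6) term-by-term (mod 7).
  2*X**2 ↦ 2·4·1·1 = 8
  X*Y ↦ 1·2·6·1 = 12
  -X*Z ↦ -1·2·1·6 = -12
  3*Y*Z ↦ 3·1·6·6 = 108
  3*Z**2 ↦ 3·1·1·36 = 108
Sum: F(2, 6, 6) = (8) + (12) + (-12) + (108) + (108) = 224.
Reducing mod 7: 224 ≡ 0 (mod 7).
Since F(a, b, c) ≡ 0 (mod 7), P lies on the curve.


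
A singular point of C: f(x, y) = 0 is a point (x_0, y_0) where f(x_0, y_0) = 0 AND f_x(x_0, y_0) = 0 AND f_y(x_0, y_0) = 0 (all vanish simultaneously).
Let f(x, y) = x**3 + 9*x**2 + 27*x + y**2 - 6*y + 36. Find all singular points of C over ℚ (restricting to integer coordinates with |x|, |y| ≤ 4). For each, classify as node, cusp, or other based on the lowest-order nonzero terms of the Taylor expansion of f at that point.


Singular points: {(-3, 3)}; classification: cusp.

Compute partial derivatives:
  f_x = 3*x**2 + 18*x + 27.
  f_y = 2*y - 6.
Scan x_0 ∈ {−4, ..., 4}. For each x_0, f_y(x_0, y) is a polynomial in y; find its integer roots y ∈ {−4, ..., 4}, then test f_x and f at those candidates.
  x = -4: f_y(-4, y) = 2*y - 6; vanishes at y ∈ {3}. (-4, 3): f_x = 3 ≠ 0.
  x = -3: f_y(-3, y) = 2*y - 6; vanishes at y ∈ {3}. (-3, 3): f_x = 0, f = 0 — SINGULAR.
  x = -2: f_y(-2, y) = 2*y - 6; vanishes at y ∈ {3}. (-2, 3): f_x = 3 ≠ 0.
  x = -1: f_y(-1, y) = 2*y - 6; vanishes at y ∈ {3}. (-1, 3): f_x = 12 ≠ 0.
  x = 0: f_y(0, y) = 2*y - 6; vanishes at y ∈ {3}. (0, 3): f_x = 27 ≠ 0.
  x = 1: f_y(1, y) = 2*y - 6; vanishes at y ∈ {3}. (1, 3): f_x = 48 ≠ 0.
  x = 2: f_y(2, y) = 2*y - 6; vanishes at y ∈ {3}. (2, 3): f_x = 75 ≠ 0.
  x = 3: f_y(3, y) = 2*y - 6; vanishes at y ∈ {3}. (3, 3): f_x = 108 ≠ 0.
  x = 4: f_y(4, y) = 2*y - 6; vanishes at y ∈ {3}. (4, 3): f_x = 147 ≠ 0.
Only singular point on the grid: (-3, 3).
Classify: substitute x = -3 + u, y = 3 + v and expand: f = u**3 + v**2.
No constant or linear terms (consistent with a singular point). Quadratic part: v**2. Cubic part: u**3.
The quadratic part v**2 is a perfect square, so there is a single (double) tangent line v = 0, i.e. y = 3. Restricting the cubic part to that line (v = 0) leaves u**3 ≠ 0, so f is not divisible by v and the branch is v² ≈ -u**3 to lowest order — this is a cusp.
Classification: cusp.


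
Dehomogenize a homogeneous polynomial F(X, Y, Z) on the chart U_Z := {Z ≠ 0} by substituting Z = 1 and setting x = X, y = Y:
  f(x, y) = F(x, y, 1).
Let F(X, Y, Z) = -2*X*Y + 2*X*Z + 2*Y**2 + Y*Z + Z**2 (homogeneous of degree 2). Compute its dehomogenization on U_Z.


f(x, y) = -2*x*y + 2*x + 2*y**2 + y + 1

On U_Z we set Z = 1. Each monomial c·X^i·Y^j·Z^k in F becomes c·x^i·y^j·1^k = c·x^i·y^j.
Substituting Z = 1: F(X, Y, 1) = -2*x*y + 2*x + 2*y**2 + y + 1.
Note: deg(f) ≤ deg(F) = 2; strict inequality happens when F is divisible by Z (lost terms).


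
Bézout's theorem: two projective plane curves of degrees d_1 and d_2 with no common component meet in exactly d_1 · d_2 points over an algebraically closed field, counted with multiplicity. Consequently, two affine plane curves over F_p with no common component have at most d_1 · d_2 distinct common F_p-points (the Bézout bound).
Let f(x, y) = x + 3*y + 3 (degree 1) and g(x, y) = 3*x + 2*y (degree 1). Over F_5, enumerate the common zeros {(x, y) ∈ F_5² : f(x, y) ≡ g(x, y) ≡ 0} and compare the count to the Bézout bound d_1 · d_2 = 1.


Common zeros: {(3, 3)}; count = 1; Bézout bound = 1.

deg(f) = 1, deg(g) = 1, so Bézout bound = 1.
Scan x ∈ F_5. For each x, list the y ∈ F_5 with f(x, y) ≡ 0 and those with g(x, y) ≡ 0 (mod 5); the common zeros in that column are the intersection.
  x = 0: f ≡ 0 at y ∈ {4}; g ≡ 0 at y ∈ {0}; common: ∅.
  x = 1: f ≡ 0 at y ∈ {2}; g ≡ 0 at y ∈ {1}; common: ∅.
  x = 2: f ≡ 0 at y ∈ {0}; g ≡ 0 at y ∈ {2}; common: ∅.
  x = 3: f ≡ 0 at y ∈ {3}; g ≡ 0 at y ∈ {3}; common: {3}.
  x = 4: f ≡ 0 at y ∈ {1}; g ≡ 0 at y ∈ {4}; common: ∅.
Collecting: common zeros = {(3, 3)}, so the count is 1.
Comparison with the Bézout bound: 1 ≤ 1 = deg(f)·deg(g), as expected for curves with no common component (the bound is attained).


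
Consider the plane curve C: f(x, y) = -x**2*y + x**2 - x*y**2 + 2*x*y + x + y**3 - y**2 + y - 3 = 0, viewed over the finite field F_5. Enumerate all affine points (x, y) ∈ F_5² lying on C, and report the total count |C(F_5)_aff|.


Affine F_5-points: {(1, 1)}; count = 1.

For each of the 25 pairs (x, y) ∈ F_5², evaluate f(x, y) mod 5. Record the zeros.
  x = 0: [0↦2, 1↦3, 2↦3, 3↦3, 4↦4]  zeros at y ∈ ∅
  x = 1: [0↦4, 1↦0, 2↦3, 3↦4, 4↦4]  zeros at y ∈ {1}
  x = 2: [0↦3, 1↦2, 2↦1, 3↦1, 4↦3]  zeros at y ∈ ∅
  x = 3: [0↦4, 1↦4, 2↦2, 3↦4, 4↦1]  zeros at y ∈ ∅
  x = 4: [0↦2, 1↦1, 2↦1, 3↦3, 4↦3]  zeros at y ∈ ∅
Collecting zeros: affine points = {(1, 1)}.
Total count |C(F_5)_aff| = 1.


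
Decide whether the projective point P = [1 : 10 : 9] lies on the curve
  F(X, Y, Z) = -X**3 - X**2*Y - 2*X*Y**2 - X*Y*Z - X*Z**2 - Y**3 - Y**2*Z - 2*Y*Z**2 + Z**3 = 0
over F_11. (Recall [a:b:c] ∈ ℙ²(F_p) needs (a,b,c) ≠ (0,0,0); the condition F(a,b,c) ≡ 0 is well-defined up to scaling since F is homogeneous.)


F(1,10,9) ≡ 6 (mod 11); P is NOT on the curve.

Evaluate F(1, 10, 9) term-by-term (mod 11).
  -X**3 ↦ -1·1·1·1 = -1
  -X**2*Y ↦ -1·1·10·1 = -10
  -2*X*Y**2 ↦ -2·1·100·1 = -200
  -X*Y*Z ↦ -1·1·10·9 = -90
  -X*Z**2 ↦ -1·1·1·81 = -81
  -Y**3 ↦ -1·1·1000·1 = -1000
  -Y**2*Z ↦ -1·1·100·9 = -900
  -2*Y*Z**2 ↦ -2·1·10·81 = -1620
  Z**3 ↦ 1·1·1·729 = 729
Sum: F(1, 10, 9) = (-1) + (-10) + (-200) + (-90) + (-81) + (-1000) + (-900) + (-1620) + (729) = -3173.
Reducing mod 11: -3173 ≡ 6 (mod 11).
Since F(a, b, c) ≡ 6 ≠ 0 (mod 11), P does NOT lie on the curve.


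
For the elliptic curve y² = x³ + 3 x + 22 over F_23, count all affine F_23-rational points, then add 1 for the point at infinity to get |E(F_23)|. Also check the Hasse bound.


Affine points = {(1, 7), (1, 16), (2, 6), (2, 17), (3, 9), (3, 14), (4, 11), (4, 12), (5, 1), (5, 22), (6, 7), (6, 16), (7, 8), (7, 15), (8, 11), (8, 12), (11, 11), (11, 12), (13, 2), (13, 21), (14, 5), (14, 18), (16, 7), (16, 16), (17, 8), (17, 15), (20, 3), (20, 20), (21, 10), (21, 13), (22, 8), (22, 15)}; affine count = 32; |E(F_23)| = 33.

Discriminant check: Δ ∝ 4a³ + 27b² = 4·3³ + 27·22² = 4·27 + 27·484 ≡ 20 (mod 23). Nonzero ⇒ E is nonsingular.
For each x ∈ F_23, compute rhs = x³ + 3·x + 22 mod 23, then count y ∈ F_23 with y² ≡ rhs.
  x = 0: rhs = 22, matching y values: none (0 points).
  x = 1: rhs = 3, matching y values: 7, 16 (2 points).
  x = 2: rhs = 13, matching y values: 6, 17 (2 points).
  x = 3: rhs = 12, matching y values: 9, 14 (2 points).
  x = 4: rhs = 6, matching y values: 11, 12 (2 points).
  x = 5: rhs = 1, matching y values: 1, 22 (2 points).
  x = 6: rhs = 3, matching y values: 7, 16 (2 points).
  x = 7: rhs = 18, matching y values: 8, 15 (2 points).
  x = 8: rhs = 6, matching y values: 11, 12 (2 points).
  x = 9: rhs = 19, matching y values: none (0 points).
  x = 10: rhs = 17, matching y values: none (0 points).
  x = 11: rhs = 6, matching y values: 11, 12 (2 points).
  x = 12: rhs = 15, matching y values: none (0 points).
  x = 13: rhs = 4, matching y values: 2, 21 (2 points).
  x = 14: rhs = 2, matching y values: 5, 18 (2 points).
  x = 15: rhs = 15, matching y values: none (0 points).
  x = 16: rhs = 3, matching y values: 7, 16 (2 points).
  x = 17: rhs = 18, matching y values: 8, 15 (2 points).
  x = 18: rhs = 20, matching y values: none (0 points).
  x = 19: rhs = 15, matching y values: none (0 points).
  x = 20: rhs = 9, matching y values: 3, 20 (2 points).
  x = 21: rhs = 8, matching y values: 10, 13 (2 points).
  x = 22: rhs = 18, matching y values: 8, 15 (2 points).
Total affine count: 32.
Full point count |E(F_23)| = 32 + 1 = 33.
Hasse bound: |33 − (23+1)| = |9| = 9 ≤ 2√23 ≈ 9.5917 ✓.


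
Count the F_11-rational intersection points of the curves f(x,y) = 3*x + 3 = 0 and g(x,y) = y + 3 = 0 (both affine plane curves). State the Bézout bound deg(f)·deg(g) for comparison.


Common zeros: {(10, 8)}; count = 1; Bézout bound = 1.

deg(f) = 1, deg(g) = 1, so Bézout bound = 1.
Scan x ∈ F_11. For each x, list the y ∈ F_11 with f(x, y) ≡ 0 and those with g(x, y) ≡ 0 (mod 11); the common zeros in that column are the intersection.
  x = 0: f ≡ 0 at y ∈ ∅; g ≡ 0 at y ∈ {8}; common: ∅.
  x = 1: f ≡ 0 at y ∈ ∅; g ≡ 0 at y ∈ {8}; common: ∅.
  x = 2: f ≡ 0 at y ∈ ∅; g ≡ 0 at y ∈ {8}; common: ∅.
  x = 3: f ≡ 0 at y ∈ ∅; g ≡ 0 at y ∈ {8}; common: ∅.
  x = 4: f ≡ 0 at y ∈ ∅; g ≡ 0 at y ∈ {8}; common: ∅.
  x = 5: f ≡ 0 at y ∈ ∅; g ≡ 0 at y ∈ {8}; common: ∅.
  x = 6: f ≡ 0 at y ∈ ∅; g ≡ 0 at y ∈ {8}; common: ∅.
  x = 7: f ≡ 0 at y ∈ ∅; g ≡ 0 at y ∈ {8}; common: ∅.
  x = 8: f ≡ 0 at y ∈ ∅; g ≡ 0 at y ∈ {8}; common: ∅.
  x = 9: f ≡ 0 at y ∈ ∅; g ≡ 0 at y ∈ {8}; common: ∅.
  x = 10: f ≡ 0 at y ∈ {0, 1, 2, 3, 4, 5, 6, 7, 8, 9, 10}; g ≡ 0 at y ∈ {8}; common: {8}.
Collecting: common zeros = {(10, 8)}, so the count is 1.
Comparison with the Bézout bound: 1 ≤ 1 = deg(f)·deg(g), as expected for curves with no common component (the bound is attained).


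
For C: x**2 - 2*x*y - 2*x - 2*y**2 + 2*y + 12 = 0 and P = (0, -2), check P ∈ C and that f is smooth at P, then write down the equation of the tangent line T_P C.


Tangent line at P: 2*x + 10*y + 20 = 0.

Step 1: f(0, -2) = 0, so P lies on C.
Step 2: partial derivatives
  f_x(x, y) = 2*x - 2*y - 2, f_y(x, y) = -2*x - 4*y + 2.
  f_x(P) = 2, f_y(P) = 10 (gradient nonzero, so P is smooth).
Step 3: tangent line at P: 2·(x − 0) + 10·(y − -2) = 0.
Expanding: 2*x + 10*y + 20 = 0.


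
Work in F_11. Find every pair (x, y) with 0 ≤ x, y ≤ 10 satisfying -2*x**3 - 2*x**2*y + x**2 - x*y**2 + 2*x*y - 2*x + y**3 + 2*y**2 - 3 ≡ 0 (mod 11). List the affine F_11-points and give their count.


Affine F_11-points: {(0, 1), (2, 1), (3, 1), (3, 10), (4, 4), (6, 2), (7, 3), (7, 6), (7, 7), (8, 0), (8, 3), (9, 8), (10, 3)}; count = 13.

For each of the 121 pairs (x, y) ∈ F_11², evaluate f(x, y) mod 11. Record the zeros.
  x = 0: [0↦8, 1↦0, 2↦2, 3↦9, 4↦5, 5↦7, 6↦10, 7↦9, 8↦10, 9↦8, 10↦9]  zeros at y ∈ {1}
  x = 1: [0↦5, 1↦7, 2↦6, 3↦8, 4↦8, 5↦1, 6↦4, 7↦1, 8↦9, 9↦1, 10↦5]  zeros at y ∈ ∅
  x = 2: [0↦3, 1↦0, 2↦3, 3↦7, 4↦7, 5↦9, 6↦8, 7↦10, 8↦10, 9↦3, 10↦6]  zeros at y ∈ {1}
  x = 3: [0↦1, 1↦0, 2↦3, 3↦5, 4↦1, 5↦8, 6↦10, 7↦2, 8↦1, 9↦2, 10↦0]  zeros at y ∈ {1, 10}
  x = 4: [0↦9, 1↦6, 2↦5, 3↦1, 4↦0, 5↦8, 6↦9, 7↦9, 8↦3, 9↦8, 10↦8]  zeros at y ∈ {4}
  x = 5: [0↦4, 1↦6, 2↦8, 3↦5, 4↦3, 5↦8, 6↦4, 7↦8, 8↦4, 9↦9, 10↦7]  zeros at y ∈ ∅
  x = 6: [0↦7, 1↦10, 2↦0, 3↦5, 4↦9, 5↦7, 6↦5, 7↦9, 8↦3, 9↦4, 10↦7]  zeros at y ∈ {2}
  x = 7: [0↦6, 1↦6, 2↦2, 3↦0, 4↦6, 5↦4, 6↦0, 7↦0, 8↦10, 9↦3, 10↦7]  zeros at y ∈ {3, 6, 7}
  x = 8: [0↦0, 1↦4, 2↦2, 3↦0, 4↦4, 5↦9, 6↦10, 7↦2, 8↦2, 9↦5, 10↦6]  zeros at y ∈ {0, 3}
  x = 9: [0↦10, 1↦3, 2↦10, 3↦4, 4↦2, 5↦10, 6↦1, 7↦3, 8↦0, 9↦9, 10↦3]  zeros at y ∈ {8}
  x = 10: [0↦2, 1↦2, 2↦3, 3↦0, 4↦10, 5↦6, 6↦5, 7↦2, 8↦3, 9↦3, 10↦8]  zeros at y ∈ {3}
Collecting zeros: affine points = {(0, 1), (2, 1), (3, 1), (3, 10), (4, 4), (6, 2), (7, 3), (7, 6), (7, 7), (8, 0), (8, 3), (9, 8), (10, 3)}.
Total count |C(F_11)_aff| = 13.


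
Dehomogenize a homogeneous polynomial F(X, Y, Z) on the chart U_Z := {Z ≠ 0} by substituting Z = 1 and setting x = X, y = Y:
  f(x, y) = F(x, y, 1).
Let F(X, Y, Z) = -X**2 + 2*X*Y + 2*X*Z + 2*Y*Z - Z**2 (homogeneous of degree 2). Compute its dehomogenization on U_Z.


f(x, y) = -x**2 + 2*x*y + 2*x + 2*y - 1

On U_Z we set Z = 1. Each monomial c·X^i·Y^j·Z^k in F becomes c·x^i·y^j·1^k = c·x^i·y^j.
Substituting Z = 1: F(X, Y, 1) = -x**2 + 2*x*y + 2*x + 2*y - 1.
Note: deg(f) ≤ deg(F) = 2; strict inequality happens when F is divisible by Z (lost terms).


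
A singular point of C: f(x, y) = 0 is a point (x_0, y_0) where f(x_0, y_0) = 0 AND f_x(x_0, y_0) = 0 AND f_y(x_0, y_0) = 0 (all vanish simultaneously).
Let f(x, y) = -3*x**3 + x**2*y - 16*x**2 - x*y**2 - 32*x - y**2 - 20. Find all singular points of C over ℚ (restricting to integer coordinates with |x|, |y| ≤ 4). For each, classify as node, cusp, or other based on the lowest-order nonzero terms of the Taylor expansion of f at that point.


Singular points: {(-2, -2)}; classification: cusp.

Compute partial derivatives:
  f_x = -9*x**2 + 2*x*y - 32*x - y**2 - 32.
  f_y = x**2 - 2*x*y - 2*y.
Scan x_0 ∈ {−4, ..., 4}. For each x_0, f_y(x_0, y) is a polynomial in y; find its integer roots y ∈ {−4, ..., 4}, then test f_x and f at those candidates.
  x = -4: f_y(-4, y) = 6*y + 16; no integer root y with |y| ≤ 4.
  x = -3: f_y(-3, y) = 4*y + 9; no integer root y with |y| ≤ 4.
  x = -2: f_y(-2, y) = 2*y + 4; vanishes at y ∈ {-2}. (-2, -2): f_x = 0, f = 0 — SINGULAR.
  x = -1: f_y(-1, y) = 1; no integer root y with |y| ≤ 4.
  x = 0: f_y(0, y) = -2*y; vanishes at y ∈ {0}. (0, 0): f_x = -32 ≠ 0.
  x = 1: f_y(1, y) = 1 - 4*y; no integer root y with |y| ≤ 4.
  x = 2: f_y(2, y) = 4 - 6*y; no integer root y with |y| ≤ 4.
  x = 3: f_y(3, y) = 9 - 8*y; no integer root y with |y| ≤ 4.
  x = 4: f_y(4, y) = 16 - 10*y; no integer root y with |y| ≤ 4.
Only singular point on the grid: (-2, -2).
Classify: substitute x = -2 + u, y = -2 + v and expand: f = -3*u**3 + u**2*v - u*v**2 + v**2.
No constant or linear terms (consistent with a singular point). Quadratic part: v**2. Cubic part: -3*u**3 + u**2*v - u*v**2.
The quadratic part v**2 is a perfect square, so there is a single (double) tangent line v = 0, i.e. y = -2. Restricting the cubic part to that line (v = 0) leaves -3*u**3 ≠ 0, so f is not divisible by v and the branch is v² ≈ 3*u**3 to lowest order — this is a cusp.
Classification: cusp.


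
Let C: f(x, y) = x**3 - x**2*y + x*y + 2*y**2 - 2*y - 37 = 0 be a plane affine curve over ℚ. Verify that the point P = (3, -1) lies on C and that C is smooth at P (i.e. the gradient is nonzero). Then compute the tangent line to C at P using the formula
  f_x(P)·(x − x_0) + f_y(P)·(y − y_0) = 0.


Tangent line at P: 32*x - 12*y - 108 = 0.

Step 1: f(3, -1) = 0, so P lies on C.
Step 2: partial derivatives
  f_x(x, y) = 3*x**2 - 2*x*y + y, f_y(x, y) = -x**2 + x + 4*y - 2.
  f_x(P) = 32, f_y(P) = -12 (gradient nonzero, so P is smooth).
Step 3: tangent line at P: 32·(x − 3) + -12·(y − -1) = 0.
Expanding: 32*x - 12*y - 108 = 0.


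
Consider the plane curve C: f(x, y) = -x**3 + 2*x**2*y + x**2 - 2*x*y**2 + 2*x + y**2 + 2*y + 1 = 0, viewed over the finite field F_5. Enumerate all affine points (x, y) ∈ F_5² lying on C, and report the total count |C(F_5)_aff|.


Affine F_5-points: {(0, 4), (4, 3), (4, 4)}; count = 3.

For each of the 25 pairs (x, y) ∈ F_5², evaluate f(x, y) mod 5. Record the zeros.
  x = 0: [0↦1, 1↦4, 2↦4, 3↦1, 4↦0]  zeros at y ∈ {4}
  x = 1: [0↦3, 1↦1, 2↦2, 3↦1, 4↦3]  zeros at y ∈ ∅
  x = 2: [0↦1, 1↦3, 2↦4, 3↦4, 4↦3]  zeros at y ∈ ∅
  x = 3: [0↦4, 1↦4, 2↦4, 3↦4, 4↦4]  zeros at y ∈ ∅
  x = 4: [0↦1, 1↦3, 2↦1, 3↦0, 4↦0]  zeros at y ∈ {3, 4}
Collecting zeros: affine points = {(0, 4), (4, 3), (4, 4)}.
Total count |C(F_5)_aff| = 3.


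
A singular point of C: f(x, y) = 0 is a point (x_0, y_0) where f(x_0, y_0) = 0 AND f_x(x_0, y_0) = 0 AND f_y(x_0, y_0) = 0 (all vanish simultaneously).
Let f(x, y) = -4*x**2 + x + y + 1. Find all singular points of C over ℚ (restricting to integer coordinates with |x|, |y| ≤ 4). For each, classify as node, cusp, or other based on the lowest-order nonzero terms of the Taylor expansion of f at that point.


No singular points in the scanned grid; C is smooth there.

Compute partial derivatives:
  f_x = 1 - 8*x.
  f_y = 1.
f_y = 1 is a nonzero constant, so f_y never vanishes: no point (x, y) can satisfy f = f_x = f_y = 0. In particular no (x, y) ∈ {−4, ..., 4}² is singular; the curve is smooth.


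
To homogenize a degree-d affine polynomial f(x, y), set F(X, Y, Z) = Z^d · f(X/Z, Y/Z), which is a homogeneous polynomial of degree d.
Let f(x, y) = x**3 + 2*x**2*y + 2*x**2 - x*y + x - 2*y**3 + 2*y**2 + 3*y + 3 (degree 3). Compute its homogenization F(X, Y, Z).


F(X, Y, Z) = X**3 + 2*X**2*Y + 2*X**2*Z - X*Y*Z + X*Z**2 - 2*Y**3 + 2*Y**2*Z + 3*Y*Z**2 + 3*Z**3

deg(f) = 3.
Substitute x = X/Z, y = Y/Z into f, then multiply by Z^3.
  monomial 1·x^3·y^0 ↦ 1·X^3·Y^0·Z^0.
  monomial 2·x^2·y^1 ↦ 2·X^2·Y^1·Z^0.
  monomial 2·x^2·y^0 ↦ 2·X^2·Y^0·Z^1.
  monomial -1·x^1·y^1 ↦ -1·X^1·Y^1·Z^1.
  monomial 1·x^1·y^0 ↦ 1·X^1·Y^0·Z^2.
  monomial -2·x^0·y^3 ↦ -2·X^0·Y^3·Z^0.
  monomial 2·x^0·y^2 ↦ 2·X^0·Y^2·Z^1.
  monomial 3·x^0·y^1 ↦ 3·X^0·Y^1·Z^2.
  monomial 3·x^0·y^0 ↦ 3·X^0·Y^0·Z^3.
Collecting: F(X, Y, Z) = X**3 + 2*X**2*Y + 2*X**2*Z - X*Y*Z + X*Z**2 - 2*Y**3 + 2*Y**2*Z + 3*Y*Z**2 + 3*Z**3.


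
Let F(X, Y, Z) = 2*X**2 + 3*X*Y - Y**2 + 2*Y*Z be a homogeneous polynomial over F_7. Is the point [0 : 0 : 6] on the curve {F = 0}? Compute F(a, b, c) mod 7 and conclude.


F(0,0,6) ≡ 0 (mod 7); P is on the curve.

Evaluate F(0, 0, 6) term-by-term (mod 7).
  2*X**2 ↦ 2·0·1·1 = 0
  3*X*Y ↦ 3·0·0·1 = 0
  -Y**2 ↦ -1·1·0·1 = 0
  2*Y*Z ↦ 2·1·0·6 = 0
Sum: F(0, 0, 6) = (0) + (0) + (0) + (0) = 0.
Reducing mod 7: 0 ≡ 0 (mod 7).
Since F(a, b, c) ≡ 0 (mod 7), P lies on the curve.


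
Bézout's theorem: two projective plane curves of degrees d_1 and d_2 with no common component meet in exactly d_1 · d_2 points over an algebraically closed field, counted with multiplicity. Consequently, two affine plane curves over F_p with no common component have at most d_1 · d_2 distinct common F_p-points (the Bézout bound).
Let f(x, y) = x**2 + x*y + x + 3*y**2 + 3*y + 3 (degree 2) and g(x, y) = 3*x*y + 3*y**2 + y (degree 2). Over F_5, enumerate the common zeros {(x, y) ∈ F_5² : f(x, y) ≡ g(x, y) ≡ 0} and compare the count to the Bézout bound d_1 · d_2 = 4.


Common zeros: {(1, 0), (1, 2), (3, 0)}; count = 3; Bézout bound = 4.

deg(f) = 2, deg(g) = 2, so Bézout bound = 4.
Scan x ∈ F_5. For each x, list the y ∈ F_5 with f(x, y) ≡ 0 and those with g(x, y) ≡ 0 (mod 5); the common zeros in that column are the intersection.
  x = 0: f ≡ 0 at y ∈ ∅; g ≡ 0 at y ∈ {0, 3}; common: ∅.
  x = 1: f ≡ 0 at y ∈ {0, 2}; g ≡ 0 at y ∈ {0, 2}; common: {0, 2}.
  x = 2: f ≡ 0 at y ∈ ∅; g ≡ 0 at y ∈ {0, 1}; common: ∅.
  x = 3: f ≡ 0 at y ∈ {0, 3}; g ≡ 0 at y ∈ {0}; common: {0}.
  x = 4: f ≡ 0 at y ∈ ∅; g ≡ 0 at y ∈ {0, 4}; common: ∅.
Collecting: common zeros = {(1, 0), (1, 2), (3, 0)}, so the count is 3.
Comparison with the Bézout bound: 3 ≤ 4 = deg(f)·deg(g), as expected for curves with no common component (the affine F_5-count falls short of the bound because intersections may lie at infinity, over extension fields, or carry multiplicity).


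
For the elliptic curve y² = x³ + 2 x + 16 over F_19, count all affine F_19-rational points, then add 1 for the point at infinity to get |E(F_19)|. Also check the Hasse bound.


Affine points = {(0, 4), (0, 15), (1, 0), (2, 3), (2, 16), (3, 7), (3, 12), (6, 4), (6, 15), (11, 1), (11, 18), (12, 1), (12, 18), (13, 4), (13, 15), (15, 1), (15, 18), (17, 2), (17, 17)}; affine count = 19; |E(F_19)| = 20.

Discriminant check: Δ ∝ 4a³ + 27b² = 4·2³ + 27·16² = 4·8 + 27·256 ≡ 9 (mod 19). Nonzero ⇒ E is nonsingular.
For each x ∈ F_19, compute rhs = x³ + 2·x + 16 mod 19, then count y ∈ F_19 with y² ≡ rhs.
  x = 0: rhs = 16, matching y values: 4, 15 (2 points).
  x = 1: rhs = 0, matching y values: 0 (1 points).
  x = 2: rhs = 9, matching y values: 3, 16 (2 points).
  x = 3: rhs = 11, matching y values: 7, 12 (2 points).
  x = 4: rhs = 12, matching y values: none (0 points).
  x = 5: rhs = 18, matching y values: none (0 points).
  x = 6: rhs = 16, matching y values: 4, 15 (2 points).
  x = 7: rhs = 12, matching y values: none (0 points).
  x = 8: rhs = 12, matching y values: none (0 points).
  x = 9: rhs = 3, matching y values: none (0 points).
  x = 10: rhs = 10, matching y values: none (0 points).
  x = 11: rhs = 1, matching y values: 1, 18 (2 points).
  x = 12: rhs = 1, matching y values: 1, 18 (2 points).
  x = 13: rhs = 16, matching y values: 4, 15 (2 points).
  x = 14: rhs = 14, matching y values: none (0 points).
  x = 15: rhs = 1, matching y values: 1, 18 (2 points).
  x = 16: rhs = 2, matching y values: none (0 points).
  x = 17: rhs = 4, matching y values: 2, 17 (2 points).
  x = 18: rhs = 13, matching y values: none (0 points).
Total affine count: 19.
Full point count |E(F_19)| = 19 + 1 = 20.
Hasse bound: |20 − (19+1)| = |0| = 0 ≤ 2√19 ≈ 8.7178 ✓.


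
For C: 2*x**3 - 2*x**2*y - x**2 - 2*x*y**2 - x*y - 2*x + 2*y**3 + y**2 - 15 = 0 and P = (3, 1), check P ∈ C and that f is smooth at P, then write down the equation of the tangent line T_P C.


Tangent line at P: 31*x - 25*y - 68 = 0.

Step 1: f(3, 1) = 0, so P lies on C.
Step 2: partial derivatives
  f_x(x, y) = 6*x**2 - 4*x*y - 2*x - 2*y**2 - y - 2, f_y(x, y) = -2*x**2 - 4*x*y - x + 6*y**2 + 2*y.
  f_x(P) = 31, f_y(P) = -25 (gradient nonzero, so P is smooth).
Step 3: tangent line at P: 31·(x − 3) + -25·(y − 1) = 0.
Expanding: 31*x - 25*y - 68 = 0.


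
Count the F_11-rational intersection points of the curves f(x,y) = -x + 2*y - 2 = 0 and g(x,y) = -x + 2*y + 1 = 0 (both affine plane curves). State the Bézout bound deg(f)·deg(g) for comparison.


Common zeros: ∅; count = 0; Bézout bound = 1.

deg(f) = 1, deg(g) = 1, so Bézout bound = 1.
Scan x ∈ F_11. For each x, list the y ∈ F_11 with f(x, y) ≡ 0 and those with g(x, y) ≡ 0 (mod 11); the common zeros in that column are the intersection.
  x = 0: f ≡ 0 at y ∈ {1}; g ≡ 0 at y ∈ {5}; common: ∅.
  x = 1: f ≡ 0 at y ∈ {7}; g ≡ 0 at y ∈ {0}; common: ∅.
  x = 2: f ≡ 0 at y ∈ {2}; g ≡ 0 at y ∈ {6}; common: ∅.
  x = 3: f ≡ 0 at y ∈ {8}; g ≡ 0 at y ∈ {1}; common: ∅.
  x = 4: f ≡ 0 at y ∈ {3}; g ≡ 0 at y ∈ {7}; common: ∅.
  x = 5: f ≡ 0 at y ∈ {9}; g ≡ 0 at y ∈ {2}; common: ∅.
  x = 6: f ≡ 0 at y ∈ {4}; g ≡ 0 at y ∈ {8}; common: ∅.
  x = 7: f ≡ 0 at y ∈ {10}; g ≡ 0 at y ∈ {3}; common: ∅.
  x = 8: f ≡ 0 at y ∈ {5}; g ≡ 0 at y ∈ {9}; common: ∅.
  x = 9: f ≡ 0 at y ∈ {0}; g ≡ 0 at y ∈ {4}; common: ∅.
  x = 10: f ≡ 0 at y ∈ {6}; g ≡ 0 at y ∈ {10}; common: ∅.
Collecting: common zeros = ∅, so the count is 0.
Comparison with the Bézout bound: 0 ≤ 1 = deg(f)·deg(g), as expected for curves with no common component (the affine F_11-count falls short of the bound because intersections may lie at infinity, over extension fields, or carry multiplicity).


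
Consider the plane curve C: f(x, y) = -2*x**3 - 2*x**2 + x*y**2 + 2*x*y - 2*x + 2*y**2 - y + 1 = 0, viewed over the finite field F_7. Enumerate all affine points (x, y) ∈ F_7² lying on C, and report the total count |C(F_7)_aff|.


Affine F_7-points: {(0, 2), (2, 4), (3, 0), (3, 6), (4, 1), (4, 6), (5, 4), (6, 4), (6, 6)}; count = 9.

For each of the 49 pairs (x, y) ∈ F_7², evaluate f(x, y) mod 7. Record the zeros.
  x = 0: [0↦1, 1↦2, 2↦0, 3↦2, 4↦1, 5↦4, 6↦4]  zeros at y ∈ {2}
  x = 1: [0↦2, 1↦6, 2↦2, 3↦4, 4↦5, 5↦5, 6↦4]  zeros at y ∈ ∅
  x = 2: [0↦1, 1↦1, 2↦2, 3↦4, 4↦0, 5↦4, 6↦2]  zeros at y ∈ {4}
  x = 3: [0↦0, 1↦3, 2↦2, 3↦4, 4↦2, 5↦3, 6↦0]  zeros at y ∈ {0, 6}
  x = 4: [0↦1, 1↦0, 2↦4, 3↦6, 4↦6, 5↦4, 6↦0]  zeros at y ∈ {1, 6}
  x = 5: [0↦6, 1↦1, 2↦3, 3↦5, 4↦0, 5↦2, 6↦4]  zeros at y ∈ {4}
  x = 6: [0↦3, 1↦1, 2↦1, 3↦3, 4↦0, 5↦6, 6↦0]  zeros at y ∈ {4, 6}
Collecting zeros: affine points = {(0, 2), (2, 4), (3, 0), (3, 6), (4, 1), (4, 6), (5, 4), (6, 4), (6, 6)}.
Total count |C(F_7)_aff| = 9.


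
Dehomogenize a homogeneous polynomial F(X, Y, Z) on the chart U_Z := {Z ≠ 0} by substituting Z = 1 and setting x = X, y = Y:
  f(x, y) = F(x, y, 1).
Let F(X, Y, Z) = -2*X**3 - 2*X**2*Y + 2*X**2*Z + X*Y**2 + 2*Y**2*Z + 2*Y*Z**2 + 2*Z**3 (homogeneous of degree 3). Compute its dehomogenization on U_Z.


f(x, y) = -2*x**3 - 2*x**2*y + 2*x**2 + x*y**2 + 2*y**2 + 2*y + 2

On U_Z we set Z = 1. Each monomial c·X^i·Y^j·Z^k in F becomes c·x^i·y^j·1^k = c·x^i·y^j.
Substituting Z = 1: F(X, Y, 1) = -2*x**3 - 2*x**2*y + 2*x**2 + x*y**2 + 2*y**2 + 2*y + 2.
Note: deg(f) ≤ deg(F) = 3; strict inequality happens when F is divisible by Z (lost terms).


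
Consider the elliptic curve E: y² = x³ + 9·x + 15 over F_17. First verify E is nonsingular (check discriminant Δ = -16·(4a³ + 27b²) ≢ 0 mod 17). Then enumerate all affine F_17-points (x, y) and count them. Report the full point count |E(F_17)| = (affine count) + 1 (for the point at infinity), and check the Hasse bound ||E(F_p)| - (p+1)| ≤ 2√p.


Affine points = {(0, 7), (0, 10), (1, 5), (1, 12), (3, 1), (3, 16), (4, 8), (4, 9), (5, 7), (5, 10), (6, 8), (6, 9), (7, 8), (7, 9), (8, 2), (8, 15), (9, 3), (9, 14), (10, 0), (11, 0), (12, 7), (12, 10), (13, 0)}; affine count = 23; |E(F_17)| = 24.

Discriminant check: Δ ∝ 4a³ + 27b² = 4·9³ + 27·15² = 4·729 + 27·225 ≡ 15 (mod 17). Nonzero ⇒ E is nonsingular.
For each x ∈ F_17, compute rhs = x³ + 9·x + 15 mod 17, then count y ∈ F_17 with y² ≡ rhs.
  x = 0: rhs = 15, matching y values: 7, 10 (2 points).
  x = 1: rhs = 8, matching y values: 5, 12 (2 points).
  x = 2: rhs = 7, matching y values: none (0 points).
  x = 3: rhs = 1, matching y values: 1, 16 (2 points).
  x = 4: rhs = 13, matching y values: 8, 9 (2 points).
  x = 5: rhs = 15, matching y values: 7, 10 (2 points).
  x = 6: rhs = 13, matching y values: 8, 9 (2 points).
  x = 7: rhs = 13, matching y values: 8, 9 (2 points).
  x = 8: rhs = 4, matching y values: 2, 15 (2 points).
  x = 9: rhs = 9, matching y values: 3, 14 (2 points).
  x = 10: rhs = 0, matching y values: 0 (1 points).
  x = 11: rhs = 0, matching y values: 0 (1 points).
  x = 12: rhs = 15, matching y values: 7, 10 (2 points).
  x = 13: rhs = 0, matching y values: 0 (1 points).
  x = 14: rhs = 12, matching y values: none (0 points).
  x = 15: rhs = 6, matching y values: none (0 points).
  x = 16: rhs = 5, matching y values: none (0 points).
Total affine count: 23.
Full point count |E(F_17)| = 23 + 1 = 24.
Hasse bound: |24 − (17+1)| = |6| = 6 ≤ 2√17 ≈ 8.2462 ✓.


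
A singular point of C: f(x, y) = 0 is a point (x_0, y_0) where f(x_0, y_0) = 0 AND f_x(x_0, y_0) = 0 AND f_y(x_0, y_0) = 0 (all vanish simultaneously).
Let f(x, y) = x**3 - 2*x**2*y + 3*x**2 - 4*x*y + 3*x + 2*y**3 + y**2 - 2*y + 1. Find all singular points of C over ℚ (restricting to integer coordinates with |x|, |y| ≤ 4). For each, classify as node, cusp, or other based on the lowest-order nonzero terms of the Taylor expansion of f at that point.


Singular points: {(-1, 0)}; classification: cusp.

Compute partial derivatives:
  f_x = 3*x**2 - 4*x*y + 6*x - 4*y + 3.
  f_y = -2*x**2 - 4*x + 6*y**2 + 2*y - 2.
Scan x_0 ∈ {−4, ..., 4}. For each x_0, f_y(x_0, y) is a polynomial in y; find its integer roots y ∈ {−4, ..., 4}, then test f_x and f at those candidates.
  x = -4: f_y(-4, y) = 6*y**2 + 2*y - 18; no integer root y with |y| ≤ 4.
  x = -3: f_y(-3, y) = 6*y**2 + 2*y - 8; vanishes at y ∈ {1}. (-3, 1): f_x = 20 ≠ 0.
  x = -2: f_y(-2, y) = 6*y**2 + 2*y - 2; no integer root y with |y| ≤ 4.
  x = -1: f_y(-1, y) = 6*y**2 + 2*y; vanishes at y ∈ {0}. (-1, 0): f_x = 0, f = 0 — SINGULAR.
  x = 0: f_y(0, y) = 6*y**2 + 2*y - 2; no integer root y with |y| ≤ 4.
  x = 1: f_y(1, y) = 6*y**2 + 2*y - 8; vanishes at y ∈ {1}. (1, 1): f_x = 4 ≠ 0.
  x = 2: f_y(2, y) = 6*y**2 + 2*y - 18; no integer root y with |y| ≤ 4.
  x = 3: f_y(3, y) = 6*y**2 + 2*y - 32; no integer root y with |y| ≤ 4.
  x = 4: f_y(4, y) = 6*y**2 + 2*y - 50; no integer root y with |y| ≤ 4.
Only singular point on the grid: (-1, 0).
Classify: substitute x = -1 + u, y = 0 + v and expand: f = u**3 - 2*u**2*v + 2*v**3 + v**2.
No constant or linear terms (consistent with a singular point). Quadratic part: v**2. Cubic part: u**3 - 2*u**2*v + 2*v**3.
The quadratic part v**2 is a perfect square, so there is a single (double) tangent line v = 0, i.e. y = 0. Restricting the cubic part to that line (v = 0) leaves u**3 ≠ 0, so f is not divisible by v and the branch is v² ≈ -u**3 to lowest order — this is a cusp.
Classification: cusp.


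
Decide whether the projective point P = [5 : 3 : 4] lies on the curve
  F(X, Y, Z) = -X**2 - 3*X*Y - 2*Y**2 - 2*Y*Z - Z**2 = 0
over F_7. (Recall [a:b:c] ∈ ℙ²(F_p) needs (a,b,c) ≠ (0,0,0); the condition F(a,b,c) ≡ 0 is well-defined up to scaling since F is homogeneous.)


F(5,3,4) ≡ 5 (mod 7); P is NOT on the curve.

Evaluate F(5, 3, 4) term-by-term (mod 7).
  -X**2 ↦ -1·25·1·1 = -25
  -3*X*Y ↦ -3·5·3·1 = -45
  -2*Y**2 ↦ -2·1·9·1 = -18
  -2*Y*Z ↦ -2·1·3·4 = -24
  -Z**2 ↦ -1·1·1·16 = -16
Sum: F(5, 3, 4) = (-25) + (-45) + (-18) + (-24) + (-16) = -128.
Reducing mod 7: -128 ≡ 5 (mod 7).
Since F(a, b, c) ≡ 5 ≠ 0 (mod 7), P does NOT lie on the curve.


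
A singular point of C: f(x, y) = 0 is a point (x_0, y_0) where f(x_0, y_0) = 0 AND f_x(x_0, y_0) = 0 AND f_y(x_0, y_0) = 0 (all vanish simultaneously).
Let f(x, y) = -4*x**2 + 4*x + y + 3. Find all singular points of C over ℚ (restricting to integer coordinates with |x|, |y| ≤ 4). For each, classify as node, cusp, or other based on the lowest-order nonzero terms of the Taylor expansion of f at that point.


No singular points in the scanned grid; C is smooth there.

Compute partial derivatives:
  f_x = 4 - 8*x.
  f_y = 1.
f_y = 1 is a nonzero constant, so f_y never vanishes: no point (x, y) can satisfy f = f_x = f_y = 0. In particular no (x, y) ∈ {−4, ..., 4}² is singular; the curve is smooth.


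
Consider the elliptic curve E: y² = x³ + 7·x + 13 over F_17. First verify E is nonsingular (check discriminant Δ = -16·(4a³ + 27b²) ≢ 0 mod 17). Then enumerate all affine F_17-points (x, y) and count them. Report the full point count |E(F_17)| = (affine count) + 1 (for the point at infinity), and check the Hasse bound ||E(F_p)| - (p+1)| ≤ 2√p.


Affine points = {(0, 8), (0, 9), (1, 2), (1, 15), (2, 1), (2, 16), (6, 4), (6, 13), (14, 4), (14, 13), (15, 5), (15, 12)}; affine count = 12; |E(F_17)| = 13.

Discriminant check: Δ ∝ 4a³ + 27b² = 4·7³ + 27·13² = 4·343 + 27·169 ≡ 2 (mod 17). Nonzero ⇒ E is nonsingular.
For each x ∈ F_17, compute rhs = x³ + 7·x + 13 mod 17, then count y ∈ F_17 with y² ≡ rhs.
  x = 0: rhs = 13, matching y values: 8, 9 (2 points).
  x = 1: rhs = 4, matching y values: 2, 15 (2 points).
  x = 2: rhs = 1, matching y values: 1, 16 (2 points).
  x = 3: rhs = 10, matching y values: none (0 points).
  x = 4: rhs = 3, matching y values: none (0 points).
  x = 5: rhs = 3, matching y values: none (0 points).
  x = 6: rhs = 16, matching y values: 4, 13 (2 points).
  x = 7: rhs = 14, matching y values: none (0 points).
  x = 8: rhs = 3, matching y values: none (0 points).
  x = 9: rhs = 6, matching y values: none (0 points).
  x = 10: rhs = 12, matching y values: none (0 points).
  x = 11: rhs = 10, matching y values: none (0 points).
  x = 12: rhs = 6, matching y values: none (0 points).
  x = 13: rhs = 6, matching y values: none (0 points).
  x = 14: rhs = 16, matching y values: 4, 13 (2 points).
  x = 15: rhs = 8, matching y values: 5, 12 (2 points).
  x = 16: rhs = 5, matching y values: none (0 points).
Total affine count: 12.
Full point count |E(F_17)| = 12 + 1 = 13.
Hasse bound: |13 − (17+1)| = |-5| = 5 ≤ 2√17 ≈ 8.2462 ✓.


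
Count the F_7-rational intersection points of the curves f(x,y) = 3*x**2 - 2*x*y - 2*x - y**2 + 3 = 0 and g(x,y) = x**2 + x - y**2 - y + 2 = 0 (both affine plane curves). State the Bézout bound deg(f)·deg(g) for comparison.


Common zeros: {(6, 5)}; count = 1; Bézout bound = 4.

deg(f) = 2, deg(g) = 2, so Bézout bound = 4.
Scan x ∈ F_7. For each x, list the y ∈ F_7 with f(x, y) ≡ 0 and those with g(x, y) ≡ 0 (mod 7); the common zeros in that column are the intersection.
  x = 0: f ≡ 0 at y ∈ ∅; g ≡ 0 at y ∈ {1, 5}; common: ∅.
  x = 1: f ≡ 0 at y ∈ ∅; g ≡ 0 at y ∈ ∅; common: ∅.
  x = 2: f ≡ 0 at y ∈ {4, 6}; g ≡ 0 at y ∈ ∅; common: ∅.
  x = 3: f ≡ 0 at y ∈ ∅; g ≡ 0 at y ∈ {0, 6}; common: ∅.
  x = 4: f ≡ 0 at y ∈ ∅; g ≡ 0 at y ∈ ∅; common: ∅.
  x = 5: f ≡ 0 at y ∈ {5, 6}; g ≡ 0 at y ∈ ∅; common: ∅.
  x = 6: f ≡ 0 at y ∈ {4, 5}; g ≡ 0 at y ∈ {1, 5}; common: {5}.
Collecting: common zeros = {(6, 5)}, so the count is 1.
Comparison with the Bézout bound: 1 ≤ 4 = deg(f)·deg(g), as expected for curves with no common component (the affine F_7-count falls short of the bound because intersections may lie at infinity, over extension fields, or carry multiplicity).


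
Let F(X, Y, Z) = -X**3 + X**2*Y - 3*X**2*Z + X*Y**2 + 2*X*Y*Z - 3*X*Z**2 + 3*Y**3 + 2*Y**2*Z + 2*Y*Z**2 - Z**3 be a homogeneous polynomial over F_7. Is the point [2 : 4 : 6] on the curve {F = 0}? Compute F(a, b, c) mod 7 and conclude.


F(2,4,6) ≡ 3 (mod 7); P is NOT on the curve.

Evaluate F(2, 4, 6) term-by-term (mod 7).
  -X**3 ↦ -1·8·1·1 = -8
  X**2*Y ↦ 1·4·4·1 = 16
  -3*X**2*Z ↦ -3·4·1·6 = -72
  X*Y**2 ↦ 1·2·16·1 = 32
  2*X*Y*Z ↦ 2·2·4·6 = 96
  -3*X*Z**2 ↦ -3·2·1·36 = -216
  3*Y**3 ↦ 3·1·64·1 = 192
  2*Y**2*Z ↦ 2·1·16·6 = 192
  2*Y*Z**2 ↦ 2·1·4·36 = 288
  -Z**3 ↦ -1·1·1·216 = -216
Sum: F(2, 4, 6) = (-8) + (16) + (-72) + (32) + (96) + (-216) + (192) + (192) + (288) + (-216) = 304.
Reducing mod 7: 304 ≡ 3 (mod 7).
Since F(a, b, c) ≡ 3 ≠ 0 (mod 7), P does NOT lie on the curve.


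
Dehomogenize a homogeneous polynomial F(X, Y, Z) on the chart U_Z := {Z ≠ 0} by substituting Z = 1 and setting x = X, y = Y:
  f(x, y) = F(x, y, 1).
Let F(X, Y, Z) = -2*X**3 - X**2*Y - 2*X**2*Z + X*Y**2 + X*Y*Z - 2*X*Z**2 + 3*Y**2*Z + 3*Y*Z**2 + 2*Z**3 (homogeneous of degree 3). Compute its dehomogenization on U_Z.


f(x, y) = -2*x**3 - x**2*y - 2*x**2 + x*y**2 + x*y - 2*x + 3*y**2 + 3*y + 2

On U_Z we set Z = 1. Each monomial c·X^i·Y^j·Z^k in F becomes c·x^i·y^j·1^k = c·x^i·y^j.
Substituting Z = 1: F(X, Y, 1) = -2*x**3 - x**2*y - 2*x**2 + x*y**2 + x*y - 2*x + 3*y**2 + 3*y + 2.
Note: deg(f) ≤ deg(F) = 3; strict inequality happens when F is divisible by Z (lost terms).


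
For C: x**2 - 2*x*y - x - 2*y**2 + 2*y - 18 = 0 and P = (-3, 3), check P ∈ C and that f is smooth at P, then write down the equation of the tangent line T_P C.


Tangent line at P: -13*x - 4*y - 27 = 0.

Step 1: f(-3, 3) = 0, so P lies on C.
Step 2: partial derivatives
  f_x(x, y) = 2*x - 2*y - 1, f_y(x, y) = -2*x - 4*y + 2.
  f_x(P) = -13, f_y(P) = -4 (gradient nonzero, so P is smooth).
Step 3: tangent line at P: -13·(x − -3) + -4·(y − 3) = 0.
Expanding: -13*x - 4*y - 27 = 0.
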